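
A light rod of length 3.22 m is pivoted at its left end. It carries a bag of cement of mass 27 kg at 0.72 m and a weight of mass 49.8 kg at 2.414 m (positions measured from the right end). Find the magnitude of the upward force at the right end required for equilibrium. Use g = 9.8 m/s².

Take moments about the left end.
Bag of cement: 27 × 9.8 = 264.6 N down at 0.72 m → arm 2.5 m, τ = 264.6 × 2.5 = 661.5 N·m clockwise.
Weight: 49.8 × 9.8 = 488 N down at 2.414 m → arm 0.806 m, τ = 488 × 0.806 = 393.3 N·m clockwise.
Net moment of the loads = 1055 N·m clockwise.
The upward force F acts at the right end, arm 3.22 m, giving F × 3.22 counterclockwise.
Balancing moments: F × 3.22 = 1055, giving F = 1055 / 3.22 = 328 N.

F ≈ 328 N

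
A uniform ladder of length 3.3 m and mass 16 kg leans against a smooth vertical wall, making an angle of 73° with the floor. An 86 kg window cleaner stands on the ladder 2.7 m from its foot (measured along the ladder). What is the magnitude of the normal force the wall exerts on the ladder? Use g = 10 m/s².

Choose the foot of the ladder as the axis so the floor normal and friction both act there and drop out.
Ladder weight 16×10 = 160 N acts at 1.65 m along the ladder; its horizontal arm is 1.65·cos73° = 0.4824 m → τ = 77.18 N·m clockwise.
Window cleaner: 86×10 = 860 N at 2.7 m → arm 0.7894 m → τ = 678.9 N·m clockwise.
Wall normal N acts horizontally at the top; its moment arm is the height L sinθ = 3.3·sin73° = 3.156 m, counterclockwise.
For rotational equilibrium, N × 3.156 = 756.1, so N = 240 N.

N_wall ≈ 240 N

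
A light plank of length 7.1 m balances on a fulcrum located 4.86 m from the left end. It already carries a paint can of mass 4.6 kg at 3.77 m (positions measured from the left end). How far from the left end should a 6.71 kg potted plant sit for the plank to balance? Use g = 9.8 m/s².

x ≈ 5.61 m from the left end

Sum moments about the fulcrum (at 4.86 m from the left end) (the support reaction has zero arm there).
Paint can: 4.6 × 9.8 = 45.08 N down at 3.77 m → arm 1.09 m, τ = 45.08 × 1.09 = 49.14 N·m counterclockwise.
Net moment of existing loads = 49.14 N·m counterclockwise.
The potted plant weighs 6.71 × 9.8 = 65.76 N and must supply an equal clockwise moment, so its lever arm about the fulcrum is 49.14 / 65.76 = 0.747 m.
That puts it at 4.86 + 0.747 = 5.61 m from the left end.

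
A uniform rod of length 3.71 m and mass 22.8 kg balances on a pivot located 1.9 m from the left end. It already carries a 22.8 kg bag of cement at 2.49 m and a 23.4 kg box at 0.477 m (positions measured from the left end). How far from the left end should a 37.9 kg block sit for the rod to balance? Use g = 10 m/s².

x ≈ 2.45 m from the left end

Taking torques about the pivot (at 1.9 m from the left end):
Beam weight: 22.8 × 10 = 228 N down at 1.855 m → arm 0.045 m, τ = 228 × 0.045 = 10.26 N·m counterclockwise.
Bag of cement: 22.8 × 10 = 228 N down at 2.49 m → arm 0.59 m, τ = 228 × 0.59 = 134.5 N·m clockwise.
Box: 23.4 × 10 = 234 N down at 0.477 m → arm 1.423 m, τ = 234 × 1.423 = 333 N·m counterclockwise.
Net moment of existing loads = 208.8 N·m counterclockwise.
The block weighs 37.9 × 10 = 379 N and must supply an equal clockwise moment, so its lever arm about the pivot is 208.8 / 379 = 0.551 m.
That puts it at 1.9 + 0.551 = 2.45 m from the left end.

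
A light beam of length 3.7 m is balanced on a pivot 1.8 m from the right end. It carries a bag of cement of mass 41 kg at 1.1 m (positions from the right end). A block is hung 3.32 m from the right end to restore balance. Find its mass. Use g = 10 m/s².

m ≈ 18.9 kg

Sum moments about the pivot (at 1.8 m from the right end) (the support reaction has zero arm there).
Bag of cement: 41 × 10 = 410 N down at 1.1 m → arm 0.7 m, τ = 410 × 0.7 = 287 N·m clockwise.
Net moment of known loads = 287 N·m clockwise.
An unknown mass m at 3.32 m has arm 1.52 m; its moment is m·g·1.52 counterclockwise.
Στ = 0 ⇒ m × 10 × 1.52 = 287 ⇒ m = 287 / (10 × 1.52) = 18.9 kg.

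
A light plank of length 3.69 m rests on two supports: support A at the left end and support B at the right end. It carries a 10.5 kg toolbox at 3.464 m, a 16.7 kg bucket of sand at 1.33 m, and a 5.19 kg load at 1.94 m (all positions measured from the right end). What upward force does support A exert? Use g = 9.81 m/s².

R_A ≈ 183 N

Choose support B as the axis so its reaction then has zero moment arm.
Toolbox: 10.5 × 9.81 = 103 N down at 3.464 m → arm 3.464 m, τ = 103 × 3.464 = 356.8 N·m counterclockwise.
Bucket of sand: 16.7 × 9.81 = 163.8 N down at 1.33 m → arm 1.33 m, τ = 163.8 × 1.33 = 217.9 N·m counterclockwise.
Load: 5.19 × 9.81 = 50.91 N down at 1.94 m → arm 1.94 m, τ = 50.91 × 1.94 = 98.77 N·m counterclockwise.
Net load moment about support B = 673.5 N·m counterclockwise.
Reaction R at support A is upward at 3.69 m, arm 3.69 m → moment R × 3.69 clockwise.
For rotational equilibrium, R × 3.69 = 673.5, so R = 183 N.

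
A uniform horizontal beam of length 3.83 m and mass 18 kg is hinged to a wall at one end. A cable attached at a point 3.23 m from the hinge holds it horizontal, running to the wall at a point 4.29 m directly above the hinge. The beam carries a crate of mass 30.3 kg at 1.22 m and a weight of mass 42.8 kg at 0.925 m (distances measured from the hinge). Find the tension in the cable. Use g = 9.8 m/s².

T ≈ 422 N

Sum moments about the hinge (the unknown hinge reaction has zero arm there).
Beam weight: 18 × 9.8 = 176.4 N down at 1.915 m → arm 1.915 m, τ = 176.4 × 1.915 = 337.8 N·m clockwise.
Crate: 30.3 × 9.8 = 296.9 N down at 1.22 m → arm 1.22 m, τ = 296.9 × 1.22 = 362.2 N·m clockwise.
Weight: 42.8 × 9.8 = 419.4 N down at 0.925 m → arm 0.925 m, τ = 419.4 × 0.925 = 387.9 N·m clockwise.
Total clockwise load moment = 1088 N·m.
The cable tension T acts at 3.23 m; only its component perpendicular to the beam, T sinθ, produces torque. sinθ = h/√(h²+d²) = 4.29/√(4.29²+3.23²) = 0.7989.
For rotational equilibrium, T × 3.23 × 0.7989 = 1088, so T = 1088 / 2.58 = 422 N.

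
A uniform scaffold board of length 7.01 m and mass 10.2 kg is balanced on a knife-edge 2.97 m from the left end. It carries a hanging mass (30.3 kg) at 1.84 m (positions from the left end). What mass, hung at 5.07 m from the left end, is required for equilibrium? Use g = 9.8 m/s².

m ≈ 13.7 kg

Take moments about the knife-edge (at 2.97 m from the left end).
Beam weight: 10.2 × 9.8 = 99.96 N down at 3.505 m → arm 0.535 m, τ = 99.96 × 0.535 = 53.48 N·m clockwise.
Hanging mass: 30.3 × 9.8 = 296.9 N down at 1.84 m → arm 1.13 m, τ = 296.9 × 1.13 = 335.5 N·m counterclockwise.
Net moment of known loads = 282 N·m counterclockwise.
An unknown mass m at 5.07 m has arm 2.1 m; its moment is m·g·2.1 clockwise.
Balancing moments: m × 9.8 × 2.1 = 282, giving m = 282 / (9.8 × 2.1) = 13.7 kg.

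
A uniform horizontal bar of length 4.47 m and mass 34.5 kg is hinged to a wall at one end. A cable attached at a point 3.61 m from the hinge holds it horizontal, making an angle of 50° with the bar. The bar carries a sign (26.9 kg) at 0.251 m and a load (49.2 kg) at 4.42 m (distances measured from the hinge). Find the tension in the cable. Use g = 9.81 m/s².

T ≈ 1070 N

Take moments about the hinge.
Beam weight: 34.5 × 9.81 = 338.4 N down at 2.235 m → arm 2.235 m, τ = 338.4 × 2.235 = 756.3 N·m clockwise.
Sign: 26.9 × 9.81 = 263.9 N down at 0.251 m → arm 0.251 m, τ = 263.9 × 0.251 = 66.24 N·m clockwise.
Load: 49.2 × 9.81 = 482.7 N down at 4.42 m → arm 4.42 m, τ = 482.7 × 4.42 = 2134 N·m clockwise.
Total clockwise load moment = 2957 N·m.
The cable tension T acts at 3.61 m; only its component perpendicular to the bar, T sinθ, produces torque. sin 50° = 0.766.
Στ = 0 ⇒ T × 3.61 × 0.766 = 2957 ⇒ T = 2957 / 2.765 = 1070 N.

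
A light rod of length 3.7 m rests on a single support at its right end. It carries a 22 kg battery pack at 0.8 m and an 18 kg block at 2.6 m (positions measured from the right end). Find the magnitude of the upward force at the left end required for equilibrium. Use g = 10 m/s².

Choose the right end as the axis so the unknown pivot reaction has zero arm there.
Battery pack: 22 × 10 = 220 N down at 0.8 m → arm 0.8 m, τ = 220 × 0.8 = 176 N·m counterclockwise.
Block: 18 × 10 = 180 N down at 2.6 m → arm 2.6 m, τ = 180 × 2.6 = 468 N·m counterclockwise.
Net moment of the loads = 644 N·m counterclockwise.
The upward force F acts at the left end, arm 3.7 m, giving F × 3.7 clockwise.
Balancing moments: F × 3.7 = 644, giving F = 644 / 3.7 = 174 N.

F ≈ 174 N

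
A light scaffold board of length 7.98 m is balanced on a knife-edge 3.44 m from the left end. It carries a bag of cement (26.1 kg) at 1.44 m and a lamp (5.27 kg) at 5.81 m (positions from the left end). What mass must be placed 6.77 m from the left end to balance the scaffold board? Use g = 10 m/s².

Take moments about the knife-edge (at 3.44 m from the left end).
Bag of cement: 26.1 × 10 = 261 N down at 1.44 m → arm 2 m, τ = 261 × 2 = 522 N·m counterclockwise.
Lamp: 5.27 × 10 = 52.7 N down at 5.81 m → arm 2.37 m, τ = 52.7 × 2.37 = 124.9 N·m clockwise.
Net moment of known loads = 397.1 N·m counterclockwise.
An unknown mass m at 6.77 m has arm 3.33 m; its moment is m·g·3.33 clockwise.
For rotational equilibrium, m × 10 × 3.33 = 397.1, so m = 397.1 / (10 × 3.33) = 11.9 kg.

m ≈ 11.9 kg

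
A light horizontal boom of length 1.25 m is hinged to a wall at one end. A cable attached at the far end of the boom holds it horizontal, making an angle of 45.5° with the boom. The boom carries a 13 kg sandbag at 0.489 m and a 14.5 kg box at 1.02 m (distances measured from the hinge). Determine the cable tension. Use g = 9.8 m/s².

Take moments about the hinge.
Sandbag: 13 × 9.8 = 127.4 N down at 0.489 m → arm 0.489 m, τ = 127.4 × 0.489 = 62.3 N·m clockwise.
Box: 14.5 × 9.8 = 142.1 N down at 1.02 m → arm 1.02 m, τ = 142.1 × 1.02 = 144.9 N·m clockwise.
Total clockwise load moment = 207.2 N·m.
The cable tension T acts at 1.25 m; only its component perpendicular to the boom, T sinθ, produces torque. sin 45.5° = 0.7133.
Στ = 0 ⇒ T × 1.25 × 0.7133 = 207.2 ⇒ T = 207.2 / 0.8916 = 232 N.

T ≈ 232 N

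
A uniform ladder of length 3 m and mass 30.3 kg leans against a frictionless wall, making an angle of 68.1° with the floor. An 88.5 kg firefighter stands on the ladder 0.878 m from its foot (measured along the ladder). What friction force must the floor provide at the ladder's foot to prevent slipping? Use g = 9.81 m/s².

Taking torques about the foot of the ladder:
Ladder weight 30.3×9.81 = 297.2 N acts at 1.5 m along the ladder; its horizontal arm is 1.5·cos68.1° = 0.5595 m → τ = 166.3 N·m clockwise.
Firefighter: 88.5×9.81 = 868.2 N at 0.878 m → arm 0.3275 m → τ = 284.3 N·m clockwise.
Wall normal N acts horizontally at the top; its moment arm is the height L sinθ = 3·sin68.1° = 2.784 m, counterclockwise.
For rotational equilibrium, N × 2.784 = 450.6, so N = 162 N.
ΣFx = 0: friction at the foot balances the wall's push, so f = N_wall = 162 N.

f ≈ 162 N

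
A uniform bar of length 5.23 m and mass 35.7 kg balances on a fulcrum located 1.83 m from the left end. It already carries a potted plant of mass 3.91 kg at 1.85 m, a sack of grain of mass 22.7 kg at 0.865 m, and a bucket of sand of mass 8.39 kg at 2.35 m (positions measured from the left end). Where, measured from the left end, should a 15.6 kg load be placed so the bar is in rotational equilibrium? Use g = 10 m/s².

Choose the fulcrum (at 1.83 m from the left end) as the axis so the support reaction has zero arm there.
Beam weight: 35.7 × 10 = 357 N down at 2.615 m → arm 0.785 m, τ = 357 × 0.785 = 280.2 N·m clockwise.
Potted plant: 3.91 × 10 = 39.1 N down at 1.85 m → arm 0.02 m, τ = 39.1 × 0.02 = 0.782 N·m clockwise.
Sack of grain: 22.7 × 10 = 227 N down at 0.865 m → arm 0.965 m, τ = 227 × 0.965 = 219.1 N·m counterclockwise.
Bucket of sand: 8.39 × 10 = 83.9 N down at 2.35 m → arm 0.52 m, τ = 83.9 × 0.52 = 43.63 N·m clockwise.
Net moment of existing loads = 105.5 N·m clockwise.
The load weighs 15.6 × 10 = 156 N and must supply an equal counterclockwise moment, so its lever arm about the fulcrum is 105.5 / 156 = 0.676 m.
That puts it at 1.83 − 0.676 = 1.15 m from the left end.

x ≈ 1.15 m from the left end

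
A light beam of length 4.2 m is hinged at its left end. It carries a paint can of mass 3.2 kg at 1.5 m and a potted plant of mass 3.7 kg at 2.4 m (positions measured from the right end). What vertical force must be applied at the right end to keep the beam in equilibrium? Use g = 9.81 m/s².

Take moments about the left end.
Paint can: 3.2 × 9.81 = 31.39 N down at 1.5 m → arm 2.7 m, τ = 31.39 × 2.7 = 84.75 N·m clockwise.
Potted plant: 3.7 × 9.81 = 36.3 N down at 2.4 m → arm 1.8 m, τ = 36.3 × 1.8 = 65.34 N·m clockwise.
Net moment of the loads = 150.1 N·m clockwise.
The upward force F acts at the right end, arm 4.2 m, giving F × 4.2 counterclockwise.
Balancing moments: F × 4.2 = 150.1, giving F = 150.1 / 4.2 = 35.7 N.

F ≈ 35.7 N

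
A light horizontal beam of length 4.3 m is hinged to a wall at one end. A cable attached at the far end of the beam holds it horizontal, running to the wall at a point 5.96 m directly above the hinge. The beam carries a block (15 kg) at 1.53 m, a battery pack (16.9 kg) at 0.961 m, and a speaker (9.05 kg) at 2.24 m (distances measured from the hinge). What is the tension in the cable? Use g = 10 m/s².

T ≈ 171 N

Take moments about the hinge.
Block: 15 × 10 = 150 N down at 1.53 m → arm 1.53 m, τ = 150 × 1.53 = 229.5 N·m clockwise.
Battery pack: 16.9 × 10 = 169 N down at 0.961 m → arm 0.961 m, τ = 169 × 0.961 = 162.4 N·m clockwise.
Speaker: 9.05 × 10 = 90.5 N down at 2.24 m → arm 2.24 m, τ = 90.5 × 2.24 = 202.7 N·m clockwise.
Total clockwise load moment = 594.6 N·m.
The cable tension T acts at 4.3 m; only its component perpendicular to the beam, T sinθ, produces torque. sinθ = h/√(h²+d²) = 5.96/√(5.96²+4.3²) = 0.811.
Balancing moments: T × 4.3 × 0.811 = 594.6, giving T = 594.6 / 3.487 = 171 N.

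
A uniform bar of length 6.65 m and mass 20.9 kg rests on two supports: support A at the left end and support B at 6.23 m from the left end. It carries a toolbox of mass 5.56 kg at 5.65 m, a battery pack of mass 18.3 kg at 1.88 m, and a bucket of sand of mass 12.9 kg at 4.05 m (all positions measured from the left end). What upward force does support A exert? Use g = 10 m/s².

Taking torques about support B:
Beam weight: 20.9 × 10 = 209 N down at 3.325 m → arm 2.905 m, τ = 209 × 2.905 = 607.1 N·m counterclockwise.
Toolbox: 5.56 × 10 = 55.6 N down at 5.65 m → arm 0.58 m, τ = 55.6 × 0.58 = 32.25 N·m counterclockwise.
Battery pack: 18.3 × 10 = 183 N down at 1.88 m → arm 4.35 m, τ = 183 × 4.35 = 796 N·m counterclockwise.
Bucket of sand: 12.9 × 10 = 129 N down at 4.05 m → arm 2.18 m, τ = 129 × 2.18 = 281.2 N·m counterclockwise.
Net load moment about support B = 1717 N·m counterclockwise.
Reaction R at support A is upward at 0 m, arm 6.23 m → moment R × 6.23 clockwise.
Στ = 0 ⇒ R × 6.23 = 1717 ⇒ R = 276 N.

R_A ≈ 276 N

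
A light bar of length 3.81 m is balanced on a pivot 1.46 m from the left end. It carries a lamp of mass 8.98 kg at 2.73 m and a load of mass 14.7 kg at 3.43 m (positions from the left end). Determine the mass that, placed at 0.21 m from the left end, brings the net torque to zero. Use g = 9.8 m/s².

m ≈ 32.3 kg

Take moments about the pivot (at 1.46 m from the left end).
Lamp: 8.98 × 9.8 = 88 N down at 2.73 m → arm 1.27 m, τ = 88 × 1.27 = 111.8 N·m clockwise.
Load: 14.7 × 9.8 = 144.1 N down at 3.43 m → arm 1.97 m, τ = 144.1 × 1.97 = 283.9 N·m clockwise.
Net moment of known loads = 395.7 N·m clockwise.
An unknown mass m at 0.21 m has arm 1.25 m; its moment is m·g·1.25 counterclockwise.
Balancing moments: m × 9.8 × 1.25 = 395.7, giving m = 395.7 / (9.8 × 1.25) = 32.3 kg.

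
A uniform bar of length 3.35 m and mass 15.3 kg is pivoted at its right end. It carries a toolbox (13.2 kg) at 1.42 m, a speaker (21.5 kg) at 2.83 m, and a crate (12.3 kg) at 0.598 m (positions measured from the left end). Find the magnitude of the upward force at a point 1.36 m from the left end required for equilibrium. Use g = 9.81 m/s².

F ≈ 474 N

Taking torques about the right end:
Beam weight: 15.3 × 9.81 = 150.1 N down at 1.675 m → arm 1.675 m, τ = 150.1 × 1.675 = 251.4 N·m counterclockwise.
Toolbox: 13.2 × 9.81 = 129.5 N down at 1.42 m → arm 1.93 m, τ = 129.5 × 1.93 = 249.9 N·m counterclockwise.
Speaker: 21.5 × 9.81 = 210.9 N down at 2.83 m → arm 0.52 m, τ = 210.9 × 0.52 = 109.7 N·m counterclockwise.
Crate: 12.3 × 9.81 = 120.7 N down at 0.598 m → arm 2.752 m, τ = 120.7 × 2.752 = 332.2 N·m counterclockwise.
Net moment of the loads = 943.2 N·m counterclockwise.
The upward force F acts at a point 1.36 m from the left end, arm 1.99 m, giving F × 1.99 clockwise.
For rotational equilibrium, F × 1.99 = 943.2, so F = 943.2 / 1.99 = 474 N.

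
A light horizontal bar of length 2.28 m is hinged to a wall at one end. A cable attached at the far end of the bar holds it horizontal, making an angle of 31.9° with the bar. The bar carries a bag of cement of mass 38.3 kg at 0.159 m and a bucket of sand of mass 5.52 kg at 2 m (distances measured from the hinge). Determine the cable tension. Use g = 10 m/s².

Choose the hinge as the axis so the unknown hinge reaction has zero arm there.
Bag of cement: 38.3 × 10 = 383 N down at 0.159 m → arm 0.159 m, τ = 383 × 0.159 = 60.9 N·m clockwise.
Bucket of sand: 5.52 × 10 = 55.2 N down at 2 m → arm 2 m, τ = 55.2 × 2 = 110.4 N·m clockwise.
Total clockwise load moment = 171.3 N·m.
The cable tension T acts at 2.28 m; only its component perpendicular to the bar, T sinθ, produces torque. sin 31.9° = 0.5284.
Balancing moments: T × 2.28 × 0.5284 = 171.3, giving T = 171.3 / 1.205 = 142 N.

T ≈ 142 N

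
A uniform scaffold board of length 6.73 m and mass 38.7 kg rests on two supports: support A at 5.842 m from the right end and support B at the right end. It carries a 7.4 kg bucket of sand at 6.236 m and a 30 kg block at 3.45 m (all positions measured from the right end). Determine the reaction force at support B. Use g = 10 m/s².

R_B ≈ 282 N

Taking torques about support A:
Beam weight: 38.7 × 10 = 387 N down at 3.365 m → arm 2.477 m, τ = 387 × 2.477 = 958.6 N·m clockwise.
Bucket of sand: 7.4 × 10 = 74 N down at 6.236 m → arm 0.394 m, τ = 74 × 0.394 = 29.16 N·m counterclockwise.
Block: 30 × 10 = 300 N down at 3.45 m → arm 2.392 m, τ = 300 × 2.392 = 717.6 N·m clockwise.
Net load moment about support A = 1647 N·m clockwise.
Reaction R at support B is upward at 0 m, arm 5.842 m → moment R × 5.842 counterclockwise.
For rotational equilibrium, R × 5.842 = 1647, so R = 282 N.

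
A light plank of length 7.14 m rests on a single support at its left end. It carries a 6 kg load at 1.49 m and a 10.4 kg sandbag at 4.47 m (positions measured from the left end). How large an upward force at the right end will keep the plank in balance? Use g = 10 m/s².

F ≈ 77.6 N

Choose the left end as the axis so the unknown pivot reaction has zero arm there.
Load: 6 × 10 = 60 N down at 1.49 m → arm 1.49 m, τ = 60 × 1.49 = 89.4 N·m clockwise.
Sandbag: 10.4 × 10 = 104 N down at 4.47 m → arm 4.47 m, τ = 104 × 4.47 = 464.9 N·m clockwise.
Net moment of the loads = 554.3 N·m clockwise.
The upward force F acts at the right end, arm 7.14 m, giving F × 7.14 counterclockwise.
Setting net torque to zero: F × 7.14 = 554.3 → F = 554.3 / 7.14 = 77.6 N.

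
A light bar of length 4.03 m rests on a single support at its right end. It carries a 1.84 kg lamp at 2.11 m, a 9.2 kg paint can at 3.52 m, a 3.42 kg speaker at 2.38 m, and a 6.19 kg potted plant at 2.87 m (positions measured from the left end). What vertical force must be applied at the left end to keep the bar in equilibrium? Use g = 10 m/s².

F ≈ 52.2 N

Sum moments about the right end (the unknown pivot reaction has zero arm there).
Lamp: 1.84 × 10 = 18.4 N down at 2.11 m → arm 1.92 m, τ = 18.4 × 1.92 = 35.33 N·m counterclockwise.
Paint can: 9.2 × 10 = 92 N down at 3.52 m → arm 0.51 m, τ = 92 × 0.51 = 46.92 N·m counterclockwise.
Speaker: 3.42 × 10 = 34.2 N down at 2.38 m → arm 1.65 m, τ = 34.2 × 1.65 = 56.43 N·m counterclockwise.
Potted plant: 6.19 × 10 = 61.9 N down at 2.87 m → arm 1.16 m, τ = 61.9 × 1.16 = 71.8 N·m counterclockwise.
Net moment of the loads = 210.5 N·m counterclockwise.
The upward force F acts at the left end, arm 4.03 m, giving F × 4.03 clockwise.
Balancing moments: F × 4.03 = 210.5, giving F = 210.5 / 4.03 = 52.2 N.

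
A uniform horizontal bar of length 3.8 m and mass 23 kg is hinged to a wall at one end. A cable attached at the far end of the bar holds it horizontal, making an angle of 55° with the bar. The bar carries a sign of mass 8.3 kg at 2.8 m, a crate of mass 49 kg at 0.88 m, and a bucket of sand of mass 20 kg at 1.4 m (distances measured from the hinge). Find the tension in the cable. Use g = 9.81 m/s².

Choose the hinge as the axis so the unknown hinge reaction has zero arm there.
Beam weight: 23 × 9.81 = 225.6 N down at 1.9 m → arm 1.9 m, τ = 225.6 × 1.9 = 428.6 N·m clockwise.
Sign: 8.3 × 9.81 = 81.42 N down at 2.8 m → arm 2.8 m, τ = 81.42 × 2.8 = 228 N·m clockwise.
Crate: 49 × 9.81 = 480.7 N down at 0.88 m → arm 0.88 m, τ = 480.7 × 0.88 = 423 N·m clockwise.
Bucket of sand: 20 × 9.81 = 196.2 N down at 1.4 m → arm 1.4 m, τ = 196.2 × 1.4 = 274.7 N·m clockwise.
Total clockwise load moment = 1354 N·m.
The cable tension T acts at 3.8 m; only its component perpendicular to the bar, T sinθ, produces torque. sin 55° = 0.8192.
Στ = 0 ⇒ T × 3.8 × 0.8192 = 1354 ⇒ T = 1354 / 3.113 = 435 N.

T ≈ 435 N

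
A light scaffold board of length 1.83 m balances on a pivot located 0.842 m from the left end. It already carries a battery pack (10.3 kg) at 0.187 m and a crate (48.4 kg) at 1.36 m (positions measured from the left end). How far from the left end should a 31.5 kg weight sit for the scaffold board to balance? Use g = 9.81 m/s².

Take moments about the pivot (at 0.842 m from the left end).
Battery pack: 10.3 × 9.81 = 101 N down at 0.187 m → arm 0.655 m, τ = 101 × 0.655 = 66.16 N·m counterclockwise.
Crate: 48.4 × 9.81 = 474.8 N down at 1.36 m → arm 0.518 m, τ = 474.8 × 0.518 = 245.9 N·m clockwise.
Net moment of existing loads = 179.7 N·m clockwise.
The weight weighs 31.5 × 9.81 = 309 N and must supply an equal counterclockwise moment, so its lever arm about the pivot is 179.7 / 309 = 0.582 m.
That puts it at 0.842 − 0.582 = 0.26 m from the left end.

x ≈ 0.26 m from the left end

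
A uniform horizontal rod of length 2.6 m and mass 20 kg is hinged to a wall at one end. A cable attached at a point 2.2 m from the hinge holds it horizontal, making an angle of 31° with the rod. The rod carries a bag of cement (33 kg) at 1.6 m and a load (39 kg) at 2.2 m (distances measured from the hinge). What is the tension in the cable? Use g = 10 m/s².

T ≈ 1450 N

Taking torques about the hinge:
Beam weight: 20 × 10 = 200 N down at 1.3 m → arm 1.3 m, τ = 200 × 1.3 = 260 N·m clockwise.
Bag of cement: 33 × 10 = 330 N down at 1.6 m → arm 1.6 m, τ = 330 × 1.6 = 528 N·m clockwise.
Load: 39 × 10 = 390 N down at 2.2 m → arm 2.2 m, τ = 390 × 2.2 = 858 N·m clockwise.
Total clockwise load moment = 1646 N·m.
The cable tension T acts at 2.2 m; only its component perpendicular to the rod, T sinθ, produces torque. sin 31° = 0.515.
Στ = 0 ⇒ T × 2.2 × 0.515 = 1646 ⇒ T = 1646 / 1.133 = 1450 N.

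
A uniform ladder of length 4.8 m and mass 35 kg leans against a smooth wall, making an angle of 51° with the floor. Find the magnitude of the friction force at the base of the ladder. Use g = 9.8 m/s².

f ≈ 139 N

Take moments about the foot of the ladder.
Ladder weight 35×9.8 = 343 N acts at 2.4 m along the ladder; its horizontal arm is 2.4·cos51° = 1.51 m → τ = 517.9 N·m clockwise.
Wall normal N acts horizontally at the top; its moment arm is the height L sinθ = 4.8·sin51° = 3.73 m, counterclockwise.
Balancing moments: N × 3.73 = 517.9, giving N = 139 N.
ΣFx = 0: friction at the foot balances the wall's push, so f = N_wall = 139 N.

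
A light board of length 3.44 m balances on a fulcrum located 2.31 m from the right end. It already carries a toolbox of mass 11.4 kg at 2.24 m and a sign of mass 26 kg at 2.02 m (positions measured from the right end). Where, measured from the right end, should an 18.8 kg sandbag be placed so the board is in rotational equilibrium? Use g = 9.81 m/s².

About the fulcrum (at 2.31 m from the right end):
Toolbox: 11.4 × 9.81 = 111.8 N down at 2.24 m → arm 0.07 m, τ = 111.8 × 0.07 = 7.826 N·m clockwise.
Sign: 26 × 9.81 = 255.1 N down at 2.02 m → arm 0.29 m, τ = 255.1 × 0.29 = 73.98 N·m clockwise.
Net moment of existing loads = 81.81 N·m clockwise.
The sandbag weighs 18.8 × 9.81 = 184.4 N and must supply an equal counterclockwise moment, so its lever arm about the fulcrum is 81.81 / 184.4 = 0.444 m.
That puts it at 2.31 + 0.444 = 2.75 m from the right end.

x ≈ 2.75 m from the right end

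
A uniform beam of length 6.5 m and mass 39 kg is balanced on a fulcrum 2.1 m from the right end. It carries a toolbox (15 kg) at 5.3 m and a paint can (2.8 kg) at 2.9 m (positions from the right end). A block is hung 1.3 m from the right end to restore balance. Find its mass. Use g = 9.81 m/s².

m ≈ 119 kg

Sum moments about the fulcrum (at 2.1 m from the right end) (the support reaction has zero arm there).
Beam weight: 39 × 9.81 = 382.6 N down at 3.25 m → arm 1.15 m, τ = 382.6 × 1.15 = 440 N·m counterclockwise.
Toolbox: 15 × 9.81 = 147.2 N down at 5.3 m → arm 3.2 m, τ = 147.2 × 3.2 = 471 N·m counterclockwise.
Paint can: 2.8 × 9.81 = 27.47 N down at 2.9 m → arm 0.8 m, τ = 27.47 × 0.8 = 21.98 N·m counterclockwise.
Net moment of known loads = 933 N·m counterclockwise.
An unknown mass m at 1.3 m has arm 0.8 m; its moment is m·g·0.8 clockwise.
Setting net torque to zero: m × 9.81 × 0.8 = 933 → m = 933 / (9.81 × 0.8) = 119 kg.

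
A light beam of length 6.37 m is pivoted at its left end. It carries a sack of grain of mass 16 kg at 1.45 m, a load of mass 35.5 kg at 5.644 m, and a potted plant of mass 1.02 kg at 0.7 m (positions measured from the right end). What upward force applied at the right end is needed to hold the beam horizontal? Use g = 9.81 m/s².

F ≈ 170 N

Taking torques about the left end:
Sack of grain: 16 × 9.81 = 157 N down at 1.45 m → arm 4.92 m, τ = 157 × 4.92 = 772.4 N·m clockwise.
Load: 35.5 × 9.81 = 348.3 N down at 5.644 m → arm 0.726 m, τ = 348.3 × 0.726 = 252.9 N·m clockwise.
Potted plant: 1.02 × 9.81 = 10.01 N down at 0.7 m → arm 5.67 m, τ = 10.01 × 5.67 = 56.76 N·m clockwise.
Net moment of the loads = 1082 N·m clockwise.
The upward force F acts at the right end, arm 6.37 m, giving F × 6.37 counterclockwise.
For rotational equilibrium, F × 6.37 = 1082, so F = 1082 / 6.37 = 170 N.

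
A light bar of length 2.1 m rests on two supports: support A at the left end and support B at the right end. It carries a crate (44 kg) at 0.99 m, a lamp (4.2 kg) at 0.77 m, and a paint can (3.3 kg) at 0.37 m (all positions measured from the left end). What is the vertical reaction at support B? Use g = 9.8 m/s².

R_B ≈ 224 N

About support A:
Crate: 44 × 9.8 = 431.2 N down at 0.99 m → arm 0.99 m, τ = 431.2 × 0.99 = 426.9 N·m clockwise.
Lamp: 4.2 × 9.8 = 41.16 N down at 0.77 m → arm 0.77 m, τ = 41.16 × 0.77 = 31.69 N·m clockwise.
Paint can: 3.3 × 9.8 = 32.34 N down at 0.37 m → arm 0.37 m, τ = 32.34 × 0.37 = 11.97 N·m clockwise.
Net load moment about support A = 470.6 N·m clockwise.
Reaction R at support B is upward at 2.1 m, arm 2.1 m → moment R × 2.1 counterclockwise.
For rotational equilibrium, R × 2.1 = 470.6, so R = 224 N.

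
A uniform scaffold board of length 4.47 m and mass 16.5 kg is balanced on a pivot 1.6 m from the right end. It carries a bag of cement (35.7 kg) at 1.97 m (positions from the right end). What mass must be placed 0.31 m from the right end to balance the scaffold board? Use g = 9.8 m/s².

m ≈ 18.4 kg

Taking torques about the pivot (at 1.6 m from the right end):
Beam weight: 16.5 × 9.8 = 161.7 N down at 2.235 m → arm 0.635 m, τ = 161.7 × 0.635 = 102.7 N·m counterclockwise.
Bag of cement: 35.7 × 9.8 = 349.9 N down at 1.97 m → arm 0.37 m, τ = 349.9 × 0.37 = 129.5 N·m counterclockwise.
Net moment of known loads = 232.2 N·m counterclockwise.
An unknown mass m at 0.31 m has arm 1.29 m; its moment is m·g·1.29 clockwise.
Στ = 0 ⇒ m × 9.8 × 1.29 = 232.2 ⇒ m = 232.2 / (9.8 × 1.29) = 18.4 kg.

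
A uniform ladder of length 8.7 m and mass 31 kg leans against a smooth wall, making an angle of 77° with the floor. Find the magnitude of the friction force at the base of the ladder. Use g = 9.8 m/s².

Choose the foot of the ladder as the axis so the floor normal and friction both act there and drop out.
Ladder weight 31×9.8 = 303.8 N acts at 4.35 m along the ladder; its horizontal arm is 4.35·cos77° = 0.9785 m → τ = 297.3 N·m clockwise.
Wall normal N acts horizontally at the top; its moment arm is the height L sinθ = 8.7·sin77° = 8.477 m, counterclockwise.
Στ = 0 ⇒ N × 8.477 = 297.3 ⇒ N = 35.1 N.
ΣFx = 0: friction at the foot balances the wall's push, so f = N_wall = 35.1 N.

f ≈ 35.1 N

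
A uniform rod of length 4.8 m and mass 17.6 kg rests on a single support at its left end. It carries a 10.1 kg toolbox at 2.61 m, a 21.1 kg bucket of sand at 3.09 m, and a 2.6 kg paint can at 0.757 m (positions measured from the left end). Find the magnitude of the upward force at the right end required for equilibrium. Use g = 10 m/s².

Take moments about the left end.
Beam weight: 17.6 × 10 = 176 N down at 2.4 m → arm 2.4 m, τ = 176 × 2.4 = 422.4 N·m clockwise.
Toolbox: 10.1 × 10 = 101 N down at 2.61 m → arm 2.61 m, τ = 101 × 2.61 = 263.6 N·m clockwise.
Bucket of sand: 21.1 × 10 = 211 N down at 3.09 m → arm 3.09 m, τ = 211 × 3.09 = 652 N·m clockwise.
Paint can: 2.6 × 10 = 26 N down at 0.757 m → arm 0.757 m, τ = 26 × 0.757 = 19.68 N·m clockwise.
Net moment of the loads = 1358 N·m clockwise.
The upward force F acts at the right end, arm 4.8 m, giving F × 4.8 counterclockwise.
Setting net torque to zero: F × 4.8 = 1358 → F = 1358 / 4.8 = 283 N.

F ≈ 283 N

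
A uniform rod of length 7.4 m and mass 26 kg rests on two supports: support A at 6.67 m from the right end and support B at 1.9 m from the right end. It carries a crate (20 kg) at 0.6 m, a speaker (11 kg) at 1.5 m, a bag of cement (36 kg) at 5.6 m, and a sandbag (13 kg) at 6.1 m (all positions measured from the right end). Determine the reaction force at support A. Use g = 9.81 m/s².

Taking torques about support B:
Beam weight: 26 × 9.81 = 255.1 N down at 3.7 m → arm 1.8 m, τ = 255.1 × 1.8 = 459.2 N·m counterclockwise.
Crate: 20 × 9.81 = 196.2 N down at 0.6 m → arm 1.3 m, τ = 196.2 × 1.3 = 255.1 N·m clockwise.
Speaker: 11 × 9.81 = 107.9 N down at 1.5 m → arm 0.4 m, τ = 107.9 × 0.4 = 43.16 N·m clockwise.
Bag of cement: 36 × 9.81 = 353.2 N down at 5.6 m → arm 3.7 m, τ = 353.2 × 3.7 = 1307 N·m counterclockwise.
Sandbag: 13 × 9.81 = 127.5 N down at 6.1 m → arm 4.2 m, τ = 127.5 × 4.2 = 535.5 N·m counterclockwise.
Net load moment about support B = 2003 N·m counterclockwise.
Reaction R at support A is upward at 6.67 m, arm 4.77 m → moment R × 4.77 clockwise.
Setting net torque to zero: R × 4.77 = 2003 → R = 420 N.

R_A ≈ 420 N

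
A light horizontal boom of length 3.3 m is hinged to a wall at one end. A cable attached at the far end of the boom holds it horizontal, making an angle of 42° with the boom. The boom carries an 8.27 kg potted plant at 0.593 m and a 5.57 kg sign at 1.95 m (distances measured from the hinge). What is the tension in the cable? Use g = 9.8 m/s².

T ≈ 70 N

Take moments about the hinge.
Potted plant: 8.27 × 9.8 = 81.05 N down at 0.593 m → arm 0.593 m, τ = 81.05 × 0.593 = 48.06 N·m clockwise.
Sign: 5.57 × 9.8 = 54.59 N down at 1.95 m → arm 1.95 m, τ = 54.59 × 1.95 = 106.5 N·m clockwise.
Total clockwise load moment = 154.6 N·m.
The cable tension T acts at 3.3 m; only its component perpendicular to the boom, T sinθ, produces torque. sin 42° = 0.6691.
Setting net torque to zero: T × 3.3 × 0.6691 = 154.6 → T = 154.6 / 2.208 = 70 N.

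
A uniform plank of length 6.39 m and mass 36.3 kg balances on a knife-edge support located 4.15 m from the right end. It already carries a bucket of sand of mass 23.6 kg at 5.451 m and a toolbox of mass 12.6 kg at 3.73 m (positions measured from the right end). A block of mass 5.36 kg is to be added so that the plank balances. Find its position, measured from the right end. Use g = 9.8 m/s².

x ≈ 5.88 m from the right end

Taking torques about the knife-edge support (at 4.15 m from the right end):
Beam weight: 36.3 × 9.8 = 355.7 N down at 3.195 m → arm 0.955 m, τ = 355.7 × 0.955 = 339.7 N·m clockwise.
Bucket of sand: 23.6 × 9.8 = 231.3 N down at 5.451 m → arm 1.301 m, τ = 231.3 × 1.301 = 300.9 N·m counterclockwise.
Toolbox: 12.6 × 9.8 = 123.5 N down at 3.73 m → arm 0.42 m, τ = 123.5 × 0.42 = 51.87 N·m clockwise.
Net moment of existing loads = 90.67 N·m clockwise.
The block weighs 5.36 × 9.8 = 52.53 N and must supply an equal counterclockwise moment, so its lever arm about the knife-edge support is 90.67 / 52.53 = 1.73 m.
That puts it at 4.15 + 1.73 = 5.88 m from the right end.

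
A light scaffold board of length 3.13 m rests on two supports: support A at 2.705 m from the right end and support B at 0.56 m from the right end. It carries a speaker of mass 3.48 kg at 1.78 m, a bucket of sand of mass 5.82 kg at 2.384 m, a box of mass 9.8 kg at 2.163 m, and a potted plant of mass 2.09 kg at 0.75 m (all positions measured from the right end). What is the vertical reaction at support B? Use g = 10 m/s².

Choose support A as the axis so its reaction then has zero moment arm.
Speaker: 3.48 × 10 = 34.8 N down at 1.78 m → arm 0.925 m, τ = 34.8 × 0.925 = 32.19 N·m clockwise.
Bucket of sand: 5.82 × 10 = 58.2 N down at 2.384 m → arm 0.321 m, τ = 58.2 × 0.321 = 18.68 N·m clockwise.
Box: 9.8 × 10 = 98 N down at 2.163 m → arm 0.542 m, τ = 98 × 0.542 = 53.12 N·m clockwise.
Potted plant: 2.09 × 10 = 20.9 N down at 0.75 m → arm 1.955 m, τ = 20.9 × 1.955 = 40.86 N·m clockwise.
Net load moment about support A = 144.8 N·m clockwise.
Reaction R at support B is upward at 0.56 m, arm 2.145 m → moment R × 2.145 counterclockwise.
For rotational equilibrium, R × 2.145 = 144.8, so R = 67.5 N.

R_B ≈ 67.5 N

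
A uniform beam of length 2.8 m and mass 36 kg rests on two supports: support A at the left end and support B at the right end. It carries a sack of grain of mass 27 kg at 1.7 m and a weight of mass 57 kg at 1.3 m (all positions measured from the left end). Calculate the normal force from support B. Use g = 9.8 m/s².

R_B ≈ 596 N

Take moments about support A.
Beam weight: 36 × 9.8 = 352.8 N down at 1.4 m → arm 1.4 m, τ = 352.8 × 1.4 = 493.9 N·m clockwise.
Sack of grain: 27 × 9.8 = 264.6 N down at 1.7 m → arm 1.7 m, τ = 264.6 × 1.7 = 449.8 N·m clockwise.
Weight: 57 × 9.8 = 558.6 N down at 1.3 m → arm 1.3 m, τ = 558.6 × 1.3 = 726.2 N·m clockwise.
Net load moment about support A = 1670 N·m clockwise.
Reaction R at support B is upward at 2.8 m, arm 2.8 m → moment R × 2.8 counterclockwise.
Στ = 0 ⇒ R × 2.8 = 1670 ⇒ R = 596 N.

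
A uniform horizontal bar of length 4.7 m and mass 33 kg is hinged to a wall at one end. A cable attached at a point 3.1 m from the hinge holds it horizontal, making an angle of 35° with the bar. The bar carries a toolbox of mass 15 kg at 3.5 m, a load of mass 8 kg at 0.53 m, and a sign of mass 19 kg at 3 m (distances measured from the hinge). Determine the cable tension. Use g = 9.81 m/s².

T ≈ 1060 N

Sum moments about the hinge (the unknown hinge reaction has zero arm there).
Beam weight: 33 × 9.81 = 323.7 N down at 2.35 m → arm 2.35 m, τ = 323.7 × 2.35 = 760.7 N·m clockwise.
Toolbox: 15 × 9.81 = 147.2 N down at 3.5 m → arm 3.5 m, τ = 147.2 × 3.5 = 515.2 N·m clockwise.
Load: 8 × 9.81 = 78.48 N down at 0.53 m → arm 0.53 m, τ = 78.48 × 0.53 = 41.59 N·m clockwise.
Sign: 19 × 9.81 = 186.4 N down at 3 m → arm 3 m, τ = 186.4 × 3 = 559.2 N·m clockwise.
Total clockwise load moment = 1877 N·m.
The cable tension T acts at 3.1 m; only its component perpendicular to the bar, T sinθ, produces torque. sin 35° = 0.5736.
Balancing moments: T × 3.1 × 0.5736 = 1877, giving T = 1877 / 1.778 = 1060 N.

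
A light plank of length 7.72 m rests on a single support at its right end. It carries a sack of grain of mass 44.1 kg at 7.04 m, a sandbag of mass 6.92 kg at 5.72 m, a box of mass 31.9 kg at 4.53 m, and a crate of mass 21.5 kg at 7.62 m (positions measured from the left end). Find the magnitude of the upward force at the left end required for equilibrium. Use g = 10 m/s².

Sum moments about the right end (the unknown pivot reaction has zero arm there).
Sack of grain: 44.1 × 10 = 441 N down at 7.04 m → arm 0.68 m, τ = 441 × 0.68 = 299.9 N·m counterclockwise.
Sandbag: 6.92 × 10 = 69.2 N down at 5.72 m → arm 2 m, τ = 69.2 × 2 = 138.4 N·m counterclockwise.
Box: 31.9 × 10 = 319 N down at 4.53 m → arm 3.19 m, τ = 319 × 3.19 = 1018 N·m counterclockwise.
Crate: 21.5 × 10 = 215 N down at 7.62 m → arm 0.1 m, τ = 215 × 0.1 = 21.5 N·m counterclockwise.
Net moment of the loads = 1478 N·m counterclockwise.
The upward force F acts at the left end, arm 7.72 m, giving F × 7.72 clockwise.
For rotational equilibrium, F × 7.72 = 1478, so F = 1478 / 7.72 = 191 N.

F ≈ 191 N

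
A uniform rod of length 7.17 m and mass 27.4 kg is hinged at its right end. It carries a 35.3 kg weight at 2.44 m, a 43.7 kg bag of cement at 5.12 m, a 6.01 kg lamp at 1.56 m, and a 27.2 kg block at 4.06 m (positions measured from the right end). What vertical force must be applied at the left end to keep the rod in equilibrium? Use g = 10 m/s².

F ≈ 736 N

Choose the right end as the axis so the unknown pivot reaction has zero arm there.
Beam weight: 27.4 × 10 = 274 N down at 3.585 m → arm 3.585 m, τ = 274 × 3.585 = 982.3 N·m counterclockwise.
Weight: 35.3 × 10 = 353 N down at 2.44 m → arm 2.44 m, τ = 353 × 2.44 = 861.3 N·m counterclockwise.
Bag of cement: 43.7 × 10 = 437 N down at 5.12 m → arm 5.12 m, τ = 437 × 5.12 = 2237 N·m counterclockwise.
Lamp: 6.01 × 10 = 60.1 N down at 1.56 m → arm 1.56 m, τ = 60.1 × 1.56 = 93.76 N·m counterclockwise.
Block: 27.2 × 10 = 272 N down at 4.06 m → arm 4.06 m, τ = 272 × 4.06 = 1104 N·m counterclockwise.
Net moment of the loads = 5278 N·m counterclockwise.
The upward force F acts at the left end, arm 7.17 m, giving F × 7.17 clockwise.
For rotational equilibrium, F × 7.17 = 5278, so F = 5278 / 7.17 = 736 N.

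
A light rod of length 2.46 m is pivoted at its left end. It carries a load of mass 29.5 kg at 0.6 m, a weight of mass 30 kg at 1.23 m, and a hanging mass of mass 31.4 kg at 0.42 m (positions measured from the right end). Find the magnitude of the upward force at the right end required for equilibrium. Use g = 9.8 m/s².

About the left end:
Load: 29.5 × 9.8 = 289.1 N down at 0.6 m → arm 1.86 m, τ = 289.1 × 1.86 = 537.7 N·m clockwise.
Weight: 30 × 9.8 = 294 N down at 1.23 m → arm 1.23 m, τ = 294 × 1.23 = 361.6 N·m clockwise.
Hanging mass: 31.4 × 9.8 = 307.7 N down at 0.42 m → arm 2.04 m, τ = 307.7 × 2.04 = 627.7 N·m clockwise.
Net moment of the loads = 1527 N·m clockwise.
The upward force F acts at the right end, arm 2.46 m, giving F × 2.46 counterclockwise.
For rotational equilibrium, F × 2.46 = 1527, so F = 1527 / 2.46 = 621 N.

F ≈ 621 N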